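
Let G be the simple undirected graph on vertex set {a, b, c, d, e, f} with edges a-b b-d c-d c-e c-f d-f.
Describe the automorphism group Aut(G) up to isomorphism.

{e}

Degrees alone do not determine every vertex (e.g. a and e both have degree 1), but their neighbour-degree multisets differ: N(a) has degrees [2] while N(e) has degrees [3]. Repeating this refinement separates all vertices, so the only automorphism is the identity.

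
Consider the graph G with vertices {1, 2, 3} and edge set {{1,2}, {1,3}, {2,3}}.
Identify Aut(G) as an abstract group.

Every vertex has degree 2, so G is the complete graph K_3. Every bijection on the vertex set is an automorphism of K_3; hence Aut(K_3) ≅ S_3, order 6.

S_3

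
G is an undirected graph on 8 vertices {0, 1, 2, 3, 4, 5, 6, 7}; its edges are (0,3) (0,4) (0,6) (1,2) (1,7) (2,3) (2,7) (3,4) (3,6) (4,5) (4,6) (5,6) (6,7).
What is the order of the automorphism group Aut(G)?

1

Degrees alone do not determine every vertex (e.g. 0 and 2 both have degree 3), but their neighbour-degree multisets differ: N(0) has degrees [4, 4, 5] while N(2) has degrees [2, 3, 4]. Repeating this refinement separates all vertices, so the only automorphism is the identity.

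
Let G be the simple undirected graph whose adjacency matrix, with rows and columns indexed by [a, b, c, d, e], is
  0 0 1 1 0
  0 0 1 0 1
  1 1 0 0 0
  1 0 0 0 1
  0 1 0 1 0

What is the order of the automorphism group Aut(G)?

10

Every vertex has degree 2 and the graph is connected, so G is the 5-cycle C_5. The automorphisms of the 5-cycle are exactly the symmetries of a regular 5-gon: the dihedral group D_5, |D_5| = 10.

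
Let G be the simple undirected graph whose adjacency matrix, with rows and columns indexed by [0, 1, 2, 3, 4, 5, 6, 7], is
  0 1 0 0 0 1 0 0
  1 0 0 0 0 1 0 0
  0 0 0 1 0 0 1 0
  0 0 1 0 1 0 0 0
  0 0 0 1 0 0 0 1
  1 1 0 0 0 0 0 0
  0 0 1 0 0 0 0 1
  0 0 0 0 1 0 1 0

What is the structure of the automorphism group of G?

G has two connected components, {2, 3, 4, 6, 7} and {0, 1, 5}; each is 2-regular, so G = C_5 ⊔ C_3. The components are non-isomorphic (different sizes), so Aut(G) = Aut(C_5) × Aut(C_3) = D_5 × D_3 of order 10·6 = 60.

D_5 × D_3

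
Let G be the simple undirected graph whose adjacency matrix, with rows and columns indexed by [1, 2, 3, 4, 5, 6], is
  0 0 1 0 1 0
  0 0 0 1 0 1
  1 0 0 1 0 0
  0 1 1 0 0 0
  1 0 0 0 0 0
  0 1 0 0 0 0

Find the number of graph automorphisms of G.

2

The degree sequence is [2, 2, 2, 2, 1, 1]; the two degree-1 vertices 5 and 6 are the ends of a path, so G = P_6. A path has exactly one nontrivial symmetry — reversal — giving Aut(G) of order 2.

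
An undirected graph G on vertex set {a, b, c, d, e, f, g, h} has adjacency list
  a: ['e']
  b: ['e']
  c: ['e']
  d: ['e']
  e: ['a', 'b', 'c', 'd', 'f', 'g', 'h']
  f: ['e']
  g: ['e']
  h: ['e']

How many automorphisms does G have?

5040

Vertex e has degree 7 and every other vertex has degree 1, so G is the star K_{1,7} with centre e. The 7 leaves are pairwise interchangeable while the centre is fixed, giving Aut(G) = S_7.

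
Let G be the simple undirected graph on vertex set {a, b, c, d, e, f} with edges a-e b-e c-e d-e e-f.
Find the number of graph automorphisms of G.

120

Vertex e has degree 5 and every other vertex has degree 1, so G is the star K_{1,5} with centre e. The 5 leaves are pairwise interchangeable while the centre is fixed, giving Aut(G) = S_5.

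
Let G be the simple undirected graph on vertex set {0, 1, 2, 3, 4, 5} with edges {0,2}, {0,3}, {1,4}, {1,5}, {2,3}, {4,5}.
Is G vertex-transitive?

Yes

G has two connected components, {0, 2, 3} and {1, 4, 5}; each is 2-regular, so G = C_3 ⊔ C_3. With two isomorphic components, Aut(G) = Aut(C_3) ≀ S_2 = (D_3 × D_3) ⋊ Z_2: permute each cycle by D_3, then optionally swap the two cycles. Order 2·(2·3)² = 72. This group acts transitively on the 6 vertices.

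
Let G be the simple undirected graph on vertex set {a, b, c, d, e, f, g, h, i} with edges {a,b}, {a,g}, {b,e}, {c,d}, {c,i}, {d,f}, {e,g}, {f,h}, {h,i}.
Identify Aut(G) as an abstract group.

G has two connected components, {c, d, f, h, i} and {a, b, e, g}; each is 2-regular, so G = C_5 ⊔ C_4. The components are non-isomorphic (different sizes), so Aut(G) = Aut(C_5) × Aut(C_4) = D_5 × D_4 of order 10·8 = 80.

D_5 × D_4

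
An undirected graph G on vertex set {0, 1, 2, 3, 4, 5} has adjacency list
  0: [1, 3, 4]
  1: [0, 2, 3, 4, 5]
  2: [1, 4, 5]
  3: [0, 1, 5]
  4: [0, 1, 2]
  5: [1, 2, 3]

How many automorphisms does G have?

Vertex 1 is the unique vertex of degree 5; the remaining 5 vertices each have degree 3 and induce a cycle, so G is the wheel on 6 vertices with hub 1. With the hub fixed, the remaining symmetry is that of the rim cycle C_5, giving the dihedral group D_5.

10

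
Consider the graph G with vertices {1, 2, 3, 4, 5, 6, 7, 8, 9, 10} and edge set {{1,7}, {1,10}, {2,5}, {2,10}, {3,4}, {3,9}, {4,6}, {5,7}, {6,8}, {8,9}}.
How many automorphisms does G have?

G has two connected components, {3, 4, 6, 8, 9} and {1, 2, 5, 7, 10}; each is 2-regular, so G = C_5 ⊔ C_5. With two isomorphic components, Aut(G) = Aut(C_5) ≀ S_2 = (D_5 × D_5) ⋊ Z_2: permute each cycle by D_5, then optionally swap the two cycles. Order 2·(2·5)² = 200.

200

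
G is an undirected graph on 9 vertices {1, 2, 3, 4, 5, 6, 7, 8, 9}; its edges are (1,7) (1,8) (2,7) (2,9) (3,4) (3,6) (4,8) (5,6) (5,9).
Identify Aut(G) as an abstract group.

G is 2-regular and connected on 9 vertices, i.e. the cycle C_9. The automorphisms of the 9-cycle are exactly the symmetries of a regular 9-gon: the dihedral group D_9, |D_9| = 18.

the dihedral group of order 18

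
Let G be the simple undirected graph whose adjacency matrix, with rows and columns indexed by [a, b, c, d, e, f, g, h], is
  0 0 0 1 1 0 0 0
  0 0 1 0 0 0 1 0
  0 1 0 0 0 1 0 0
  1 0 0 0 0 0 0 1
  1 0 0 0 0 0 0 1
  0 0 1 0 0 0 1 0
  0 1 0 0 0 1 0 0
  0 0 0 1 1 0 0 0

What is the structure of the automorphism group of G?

G has two connected components, {a, d, e, h} and {b, c, f, g}; each is 2-regular, so G = C_4 ⊔ C_4. Aut of a disjoint union of two copies of C_4 is the wreath product D_4 ≀ Z_2, of order 2·8² = 128.

(D_4 × D_4) ⋊ Z_2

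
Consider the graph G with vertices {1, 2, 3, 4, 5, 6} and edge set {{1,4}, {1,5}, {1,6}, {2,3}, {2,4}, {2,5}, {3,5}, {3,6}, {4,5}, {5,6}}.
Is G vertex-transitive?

No

Vertex 5 is the only vertex of degree 5, so every automorphism fixes it; G is not vertex-transitive.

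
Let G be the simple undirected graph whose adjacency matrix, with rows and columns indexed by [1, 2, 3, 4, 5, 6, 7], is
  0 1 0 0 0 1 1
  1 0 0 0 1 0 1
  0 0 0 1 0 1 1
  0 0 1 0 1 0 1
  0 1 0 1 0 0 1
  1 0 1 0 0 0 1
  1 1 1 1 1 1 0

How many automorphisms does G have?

Vertex 7 is the unique vertex of degree 6; the remaining 6 vertices each have degree 3 and induce a cycle, so G is the wheel on 7 vertices with hub 7. With the hub fixed, the remaining symmetry is that of the rim cycle C_6, giving the dihedral group D_6.

12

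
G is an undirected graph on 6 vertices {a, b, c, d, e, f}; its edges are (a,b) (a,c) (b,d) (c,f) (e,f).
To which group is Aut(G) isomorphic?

the cyclic group of order 2

The degree sequence is [2, 2, 2, 1, 1, 2]; the two degree-1 vertices d and e are the ends of a path, so G = P_6. The only nontrivial automorphism of a path is the end-to-end reflection, so Aut(G) ≅ Z_2.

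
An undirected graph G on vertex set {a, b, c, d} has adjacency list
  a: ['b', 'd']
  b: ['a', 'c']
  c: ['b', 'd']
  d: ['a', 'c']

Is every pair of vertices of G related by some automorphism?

G is 2-regular and bipartite on 2^2 = 4 vertices with girth 4; it is the hypercube graph Q_2. Aut(Q_2) consists of the signed permutations of the 2 coordinate axes: 2! permutations times 2^2 sign flips, so |Aut| = 2^2·2! = 8. This group acts transitively on the 4 vertices.

Yes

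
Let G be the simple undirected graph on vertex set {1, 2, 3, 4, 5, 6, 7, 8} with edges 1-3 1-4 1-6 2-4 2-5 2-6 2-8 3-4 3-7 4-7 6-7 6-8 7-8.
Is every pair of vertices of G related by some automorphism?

No

Vertex 5 is the only vertex of degree 1, so every automorphism fixes it; G is not vertex-transitive.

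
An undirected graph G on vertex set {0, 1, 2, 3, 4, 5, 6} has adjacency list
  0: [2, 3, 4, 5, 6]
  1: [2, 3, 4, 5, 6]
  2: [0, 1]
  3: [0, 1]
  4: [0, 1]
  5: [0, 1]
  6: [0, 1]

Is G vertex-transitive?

No

Automorphisms preserve degree, but G has vertices of degree 2 and vertices of degree 5; no automorphism maps one to the other, so G is not vertex-transitive.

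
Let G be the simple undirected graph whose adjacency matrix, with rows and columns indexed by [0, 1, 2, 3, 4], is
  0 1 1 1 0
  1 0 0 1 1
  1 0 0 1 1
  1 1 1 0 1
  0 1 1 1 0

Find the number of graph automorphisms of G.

Vertex 3 is the unique vertex of degree 4; the remaining 4 vertices each have degree 3 and induce a cycle, so G is the wheel on 5 vertices with hub 3. With the hub fixed, the remaining symmetry is that of the rim cycle C_4, giving the dihedral group D_4.

8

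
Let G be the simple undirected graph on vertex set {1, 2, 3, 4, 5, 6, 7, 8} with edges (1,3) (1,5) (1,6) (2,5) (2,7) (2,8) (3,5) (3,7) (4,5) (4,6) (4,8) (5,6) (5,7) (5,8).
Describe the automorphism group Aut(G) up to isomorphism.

Vertex 5 is the unique vertex of degree 7; the remaining 7 vertices each have degree 3 and induce a cycle, so G is the wheel on 8 vertices with hub 5. With the hub fixed, the remaining symmetry is that of the rim cycle C_7, giving the dihedral group D_7.

the dihedral group of order 14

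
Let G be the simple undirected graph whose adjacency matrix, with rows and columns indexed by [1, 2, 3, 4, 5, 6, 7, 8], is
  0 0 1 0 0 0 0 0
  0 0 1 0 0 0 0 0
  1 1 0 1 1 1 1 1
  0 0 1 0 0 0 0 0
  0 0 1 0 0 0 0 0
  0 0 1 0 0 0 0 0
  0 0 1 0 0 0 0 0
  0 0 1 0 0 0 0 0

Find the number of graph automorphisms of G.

Vertex 3 has degree 7 and every other vertex has degree 1, so G is the star K_{1,7} with centre 3. Any automorphism fixes the centre and permutes the 7 leaves freely, so Aut(G) ≅ S_7 of order 7! = 5040.

5040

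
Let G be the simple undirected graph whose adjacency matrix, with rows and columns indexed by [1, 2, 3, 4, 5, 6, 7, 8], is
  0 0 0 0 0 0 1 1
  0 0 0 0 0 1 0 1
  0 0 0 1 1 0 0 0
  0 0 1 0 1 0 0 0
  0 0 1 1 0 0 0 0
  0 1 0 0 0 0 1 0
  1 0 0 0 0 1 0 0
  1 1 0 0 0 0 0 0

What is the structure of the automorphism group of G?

D_5 × D_3

G has two connected components, {1, 2, 6, 7, 8} and {3, 4, 5}; each is 2-regular, so G = C_5 ⊔ C_3. No automorphism exchanges components of different sizes, hence Aut(G) is the direct product D_5 × D_3, order 60.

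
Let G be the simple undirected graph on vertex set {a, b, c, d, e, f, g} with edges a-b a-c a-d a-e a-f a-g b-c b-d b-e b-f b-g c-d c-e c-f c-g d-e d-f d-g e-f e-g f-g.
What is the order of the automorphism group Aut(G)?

5040

Every vertex has degree 6, so G is the complete graph K_7. Every bijection on the vertex set is an automorphism of K_7; hence Aut(K_7) ≅ S_7, order 5040.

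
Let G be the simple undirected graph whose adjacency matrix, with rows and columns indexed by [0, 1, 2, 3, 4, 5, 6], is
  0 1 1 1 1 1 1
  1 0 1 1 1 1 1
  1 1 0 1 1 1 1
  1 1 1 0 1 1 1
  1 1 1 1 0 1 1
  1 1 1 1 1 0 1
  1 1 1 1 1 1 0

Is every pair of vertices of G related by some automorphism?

Yes

Every vertex has degree 6, so G is the complete graph K_7. Every bijection on the vertex set is an automorphism of K_7; hence Aut(K_7) ≅ S_7, order 5040. Under this action every vertex can be carried to every other, so G is vertex-transitive.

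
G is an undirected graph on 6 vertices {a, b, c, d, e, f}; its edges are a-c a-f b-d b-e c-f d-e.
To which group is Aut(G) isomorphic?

G has two connected components, {a, c, f} and {b, d, e}; each is 2-regular, so G = C_3 ⊔ C_3. With two isomorphic components, Aut(G) = Aut(C_3) ≀ S_2 = (D_3 × D_3) ⋊ Z_2: permute each cycle by D_3, then optionally swap the two cycles. Order 2·(2·3)² = 72.

(D_3 × D_3) ⋊ Z_2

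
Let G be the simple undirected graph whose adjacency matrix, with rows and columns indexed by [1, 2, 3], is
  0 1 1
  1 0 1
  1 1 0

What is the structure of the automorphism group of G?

Every vertex has degree 2, so G is the complete graph K_3. Any permutation of the 3 vertices preserves K_3, so Aut(K_3) = S_3 of order 3! = 6.

the symmetric group on 3 letters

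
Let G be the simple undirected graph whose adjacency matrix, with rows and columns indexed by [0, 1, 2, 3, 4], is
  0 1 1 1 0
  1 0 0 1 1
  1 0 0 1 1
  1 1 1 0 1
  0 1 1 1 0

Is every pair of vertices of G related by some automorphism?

No

Vertex 3 is the only vertex of degree 4, so every automorphism fixes it; G is not vertex-transitive.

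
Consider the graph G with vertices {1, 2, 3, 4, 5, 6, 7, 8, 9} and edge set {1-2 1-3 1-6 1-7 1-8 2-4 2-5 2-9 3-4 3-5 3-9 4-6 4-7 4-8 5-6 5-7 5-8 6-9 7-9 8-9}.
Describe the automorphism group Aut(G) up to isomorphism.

The vertices split by degree into {1, 4, 5, 9} (degree 5) and {2, 3, 6, 7, 8} (degree 4); every edge runs between the two parts, so G is the complete bipartite graph K_{4,5}. Automorphisms preserve the bipartition setwise (since the parts differ in size) and act as S_4 × S_5 within it; |Aut| = 2880.

S_4 × S_5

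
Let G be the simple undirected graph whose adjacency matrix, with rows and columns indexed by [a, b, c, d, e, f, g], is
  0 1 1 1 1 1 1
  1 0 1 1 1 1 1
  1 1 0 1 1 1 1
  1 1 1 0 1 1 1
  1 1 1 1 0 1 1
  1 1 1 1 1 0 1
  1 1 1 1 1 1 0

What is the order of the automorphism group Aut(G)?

5040

All 7 vertices are pairwise adjacent: G = K_7. Any permutation of the 7 vertices preserves K_7, so Aut(K_7) = S_7 of order 7! = 5040.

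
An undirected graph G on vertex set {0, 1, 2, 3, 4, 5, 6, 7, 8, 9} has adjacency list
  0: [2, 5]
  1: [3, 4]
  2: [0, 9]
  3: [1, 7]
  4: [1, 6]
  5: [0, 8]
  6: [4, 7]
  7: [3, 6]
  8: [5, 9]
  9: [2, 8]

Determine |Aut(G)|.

G has two connected components, {0, 2, 5, 8, 9} and {1, 3, 4, 6, 7}; each is 2-regular, so G = C_5 ⊔ C_5. Aut of a disjoint union of two copies of C_5 is the wreath product D_5 ≀ Z_2, of order 2·10² = 200.

200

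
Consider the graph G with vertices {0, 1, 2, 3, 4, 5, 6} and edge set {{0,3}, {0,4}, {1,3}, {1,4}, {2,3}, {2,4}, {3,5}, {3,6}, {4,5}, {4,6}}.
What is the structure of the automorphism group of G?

S_2 × S_5

The vertices split by degree into {3, 4} (degree 5) and {0, 1, 2, 5, 6} (degree 2); every edge runs between the two parts, so G is the complete bipartite graph K_{2,5}. Automorphisms preserve the bipartition setwise (since the parts differ in size) and act as S_2 × S_5 within it; |Aut| = 240.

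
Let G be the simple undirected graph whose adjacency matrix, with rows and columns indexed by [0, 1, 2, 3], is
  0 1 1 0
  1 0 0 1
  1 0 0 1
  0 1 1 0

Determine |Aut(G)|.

G is 2-regular and bipartite on 2^2 = 4 vertices with girth 4; it is the hypercube graph Q_2. Aut(Q_2) consists of the signed permutations of the 2 coordinate axes: 2! permutations times 2^2 sign flips, so |Aut| = 2^2·2! = 8.

8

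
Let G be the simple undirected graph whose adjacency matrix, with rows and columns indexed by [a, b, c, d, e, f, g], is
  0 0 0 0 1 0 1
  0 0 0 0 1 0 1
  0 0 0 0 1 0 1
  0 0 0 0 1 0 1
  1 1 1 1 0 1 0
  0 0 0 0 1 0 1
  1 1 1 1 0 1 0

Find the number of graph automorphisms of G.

240

The vertices split by degree into {e, g} (degree 5) and {a, b, c, d, f} (degree 2); every edge runs between the two parts, so G is the complete bipartite graph K_{2,5}. The parts have unequal sizes, so no automorphism swaps them; each part is permuted independently, giving S_5 × S_2 of order 5!·2! = 240.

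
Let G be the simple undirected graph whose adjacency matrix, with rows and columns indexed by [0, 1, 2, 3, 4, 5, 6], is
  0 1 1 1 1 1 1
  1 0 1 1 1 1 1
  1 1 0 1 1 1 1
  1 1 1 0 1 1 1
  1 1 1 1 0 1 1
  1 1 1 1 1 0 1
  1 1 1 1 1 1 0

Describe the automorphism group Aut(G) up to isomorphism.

All 7 vertices are pairwise adjacent: G = K_7. Any permutation of the 7 vertices preserves K_7, so Aut(K_7) = S_7 of order 7! = 5040.

S_7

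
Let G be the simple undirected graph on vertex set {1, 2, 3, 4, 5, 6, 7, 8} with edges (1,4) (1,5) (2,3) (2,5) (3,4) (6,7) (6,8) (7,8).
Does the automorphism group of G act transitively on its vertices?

No

G has two connected components, {1, 2, 3, 4, 5} and {6, 7, 8}; each is 2-regular, so G = C_5 ⊔ C_3. The orbit of 1 under Aut(G) is {1, 2, 3, 4, 5}, which does not contain 6, so G is not vertex-transitive.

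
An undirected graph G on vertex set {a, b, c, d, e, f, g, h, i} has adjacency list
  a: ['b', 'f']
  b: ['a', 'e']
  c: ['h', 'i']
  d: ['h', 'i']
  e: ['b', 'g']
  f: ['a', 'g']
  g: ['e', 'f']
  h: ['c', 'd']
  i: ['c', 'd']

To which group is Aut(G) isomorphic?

D_5 × D_4

G has two connected components, {a, b, e, f, g} and {c, d, h, i}; each is 2-regular, so G = C_5 ⊔ C_4. No automorphism exchanges components of different sizes, hence Aut(G) is the direct product D_5 × D_4, order 80.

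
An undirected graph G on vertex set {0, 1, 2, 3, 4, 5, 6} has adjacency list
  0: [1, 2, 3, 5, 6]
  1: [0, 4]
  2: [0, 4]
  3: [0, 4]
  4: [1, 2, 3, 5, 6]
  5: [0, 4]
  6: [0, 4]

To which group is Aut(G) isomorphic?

The vertices split by degree into {0, 4} (degree 5) and {1, 2, 3, 5, 6} (degree 2); every edge runs between the two parts, so G is the complete bipartite graph K_{2,5}. The parts have unequal sizes, so no automorphism swaps them; each part is permuted independently, giving S_2 × S_5 of order 2!·5! = 240.

S_2 × S_5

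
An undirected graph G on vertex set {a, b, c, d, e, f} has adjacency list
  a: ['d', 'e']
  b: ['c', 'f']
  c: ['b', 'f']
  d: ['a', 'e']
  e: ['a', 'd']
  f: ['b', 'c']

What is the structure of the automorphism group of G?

G has two connected components, {b, c, f} and {a, d, e}; each is 2-regular, so G = C_3 ⊔ C_3. With two isomorphic components, Aut(G) = Aut(C_3) ≀ S_2 = (D_3 × D_3) ⋊ Z_2: permute each cycle by D_3, then optionally swap the two cycles. Order 2·(2·3)² = 72.

(D_3 × D_3) ⋊ Z_2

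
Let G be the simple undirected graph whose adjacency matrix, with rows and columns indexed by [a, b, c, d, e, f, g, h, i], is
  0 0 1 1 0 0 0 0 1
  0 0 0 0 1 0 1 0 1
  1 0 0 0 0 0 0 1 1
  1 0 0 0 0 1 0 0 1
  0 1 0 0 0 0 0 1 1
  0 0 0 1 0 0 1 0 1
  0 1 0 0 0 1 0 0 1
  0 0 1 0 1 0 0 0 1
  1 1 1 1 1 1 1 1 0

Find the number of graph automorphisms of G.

Vertex i is the unique vertex of degree 8; the remaining 8 vertices each have degree 3 and induce a cycle, so G is the wheel on 9 vertices with hub i. With the hub fixed, the remaining symmetry is that of the rim cycle C_8, giving the dihedral group D_8.

16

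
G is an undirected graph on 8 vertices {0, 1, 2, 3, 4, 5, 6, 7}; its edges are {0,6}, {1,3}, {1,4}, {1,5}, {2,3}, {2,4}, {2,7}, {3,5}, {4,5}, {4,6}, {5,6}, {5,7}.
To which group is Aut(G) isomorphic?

{e}

Degrees alone do not determine every vertex (e.g. 1 and 2 both have degree 3), but their neighbour-degree multisets differ: N(1) has degrees [3, 4, 5] while N(2) has degrees [2, 3, 4]. Repeating this refinement separates all vertices, so the only automorphism is the identity.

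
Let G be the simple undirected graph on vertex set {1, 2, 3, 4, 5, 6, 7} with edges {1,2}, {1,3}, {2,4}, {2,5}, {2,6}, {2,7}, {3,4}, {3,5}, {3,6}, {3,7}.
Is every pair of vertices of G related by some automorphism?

No

Automorphisms preserve degree, but G has vertices of degree 2 and vertices of degree 5; no automorphism maps one to the other, so G is not vertex-transitive.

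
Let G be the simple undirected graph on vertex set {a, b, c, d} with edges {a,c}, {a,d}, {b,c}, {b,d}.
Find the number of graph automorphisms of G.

8

G is 2-regular and bipartite on 2^2 = 4 vertices with girth 4; it is the hypercube graph Q_2. The symmetry group of the 2-cube is the hyperoctahedral group B_2 = Z_2 ≀ S_2, of order 2^2·2! = 8.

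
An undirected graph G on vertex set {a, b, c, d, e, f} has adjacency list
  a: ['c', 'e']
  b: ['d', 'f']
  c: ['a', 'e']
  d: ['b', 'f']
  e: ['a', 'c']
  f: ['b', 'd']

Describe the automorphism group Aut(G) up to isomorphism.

D_3 ≀ Z_2

G has two connected components, {a, c, e} and {b, d, f}; each is 2-regular, so G = C_3 ⊔ C_3. With two isomorphic components, Aut(G) = Aut(C_3) ≀ S_2 = (D_3 × D_3) ⋊ Z_2: permute each cycle by D_3, then optionally swap the two cycles. Order 2·(2·3)² = 72.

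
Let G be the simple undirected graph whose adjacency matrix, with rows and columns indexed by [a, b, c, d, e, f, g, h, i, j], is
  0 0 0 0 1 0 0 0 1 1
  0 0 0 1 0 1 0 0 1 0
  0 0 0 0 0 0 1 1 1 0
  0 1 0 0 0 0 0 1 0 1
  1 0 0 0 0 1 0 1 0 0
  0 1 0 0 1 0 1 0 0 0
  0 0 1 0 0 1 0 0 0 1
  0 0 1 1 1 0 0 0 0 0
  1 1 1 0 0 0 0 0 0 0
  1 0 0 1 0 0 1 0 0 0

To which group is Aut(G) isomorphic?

S_5

G is 3-regular on 10 vertices with no triangles and no 4-cycles (girth 5): this is the Petersen graph. It is a classical fact that the Petersen graph has automorphism group S_5 (order 120), arising from its description as the Kneser graph K(5,2).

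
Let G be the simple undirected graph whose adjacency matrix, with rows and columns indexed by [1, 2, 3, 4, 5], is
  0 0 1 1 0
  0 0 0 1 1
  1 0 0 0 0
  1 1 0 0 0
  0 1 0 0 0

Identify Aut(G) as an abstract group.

The degree sequence is [2, 2, 1, 2, 1]; the two degree-1 vertices 3 and 5 are the ends of a path, so G = P_5. The only nontrivial automorphism of a path is the end-to-end reflection, so Aut(G) ≅ Z_2.

Z_2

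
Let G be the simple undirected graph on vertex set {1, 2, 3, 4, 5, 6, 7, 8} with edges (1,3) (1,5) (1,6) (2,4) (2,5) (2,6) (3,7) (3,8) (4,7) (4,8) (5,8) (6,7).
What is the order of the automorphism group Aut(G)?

G is 3-regular and bipartite on 2^3 = 8 vertices with girth 4; it is the hypercube graph Q_3. The symmetry group of the 3-cube is the hyperoctahedral group B_3 = Z_2 ≀ S_3, of order 2^3·3! = 48.

48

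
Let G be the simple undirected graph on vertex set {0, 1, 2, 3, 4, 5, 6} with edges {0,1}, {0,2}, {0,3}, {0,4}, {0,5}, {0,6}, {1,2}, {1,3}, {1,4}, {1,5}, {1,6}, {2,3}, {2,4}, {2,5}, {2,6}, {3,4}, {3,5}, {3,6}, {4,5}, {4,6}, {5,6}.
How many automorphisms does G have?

All 7 vertices are pairwise adjacent: G = K_7. Any permutation of the 7 vertices preserves K_7, so Aut(K_7) = S_7 of order 7! = 5040.

5040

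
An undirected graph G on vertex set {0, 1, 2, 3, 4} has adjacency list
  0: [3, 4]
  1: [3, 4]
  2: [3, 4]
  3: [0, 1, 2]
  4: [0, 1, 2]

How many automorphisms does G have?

12

The vertices split by degree into {3, 4} (degree 3) and {0, 1, 2} (degree 2); every edge runs between the two parts, so G is the complete bipartite graph K_{2,3}. Automorphisms preserve the bipartition setwise (since the parts differ in size) and act as S_3 × S_2 within it; |Aut| = 12.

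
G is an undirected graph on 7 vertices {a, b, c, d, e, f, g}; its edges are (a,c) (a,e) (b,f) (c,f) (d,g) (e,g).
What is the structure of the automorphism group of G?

The degree sequence is [2, 1, 2, 1, 2, 2, 2]; the two degree-1 vertices b and d are the ends of a path, so G = P_7. A path has exactly one nontrivial symmetry — reversal — giving Aut(G) of order 2.

the cyclic group of order 2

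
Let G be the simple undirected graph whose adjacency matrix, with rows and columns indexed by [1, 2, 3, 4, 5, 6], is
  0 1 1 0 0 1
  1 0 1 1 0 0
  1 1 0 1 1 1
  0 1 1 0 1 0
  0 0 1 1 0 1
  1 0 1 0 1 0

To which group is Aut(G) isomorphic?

Vertex 3 is the unique vertex of degree 5; the remaining 5 vertices each have degree 3 and induce a cycle, so G is the wheel on 6 vertices with hub 3. Every automorphism fixes the hub and acts on the rim 5-cycle, so Aut(G) ≅ Aut(C_5) = D_5 of order 10.

D_5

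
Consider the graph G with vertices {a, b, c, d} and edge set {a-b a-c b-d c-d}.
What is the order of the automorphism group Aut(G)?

8

G is 2-regular and connected on 4 vertices, i.e. the cycle C_4. C_4 has 4 rotations and 4 reflections, so Aut(C_4) ≅ D_4 of order 8.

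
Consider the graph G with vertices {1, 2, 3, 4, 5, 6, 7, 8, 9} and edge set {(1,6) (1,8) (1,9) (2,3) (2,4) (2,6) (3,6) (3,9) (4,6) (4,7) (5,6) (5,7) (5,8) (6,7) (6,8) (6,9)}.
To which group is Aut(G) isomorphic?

the dihedral group of order 16

Vertex 6 is the unique vertex of degree 8; the remaining 8 vertices each have degree 3 and induce a cycle, so G is the wheel on 9 vertices with hub 6. Every automorphism fixes the hub and acts on the rim 8-cycle, so Aut(G) ≅ Aut(C_8) = D_8 of order 16.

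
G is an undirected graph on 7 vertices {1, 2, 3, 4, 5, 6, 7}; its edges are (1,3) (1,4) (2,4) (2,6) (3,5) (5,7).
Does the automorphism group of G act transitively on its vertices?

No

Automorphisms preserve degree, but G has vertices of degree 1 and vertices of degree 2; no automorphism maps one to the other, so G is not vertex-transitive.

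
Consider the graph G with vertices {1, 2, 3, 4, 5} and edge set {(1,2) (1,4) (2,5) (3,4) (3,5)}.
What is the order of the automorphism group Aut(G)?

10

Every vertex has degree 2 and the graph is connected, so G is the 5-cycle C_5. The automorphisms of the 5-cycle are exactly the symmetries of a regular 5-gon: the dihedral group D_5, |D_5| = 10.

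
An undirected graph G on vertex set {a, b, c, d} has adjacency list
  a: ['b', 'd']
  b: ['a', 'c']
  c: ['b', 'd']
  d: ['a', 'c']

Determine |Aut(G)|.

Every vertex has degree 2 and the graph is connected, so G is the 4-cycle C_4. C_4 has 4 rotations and 4 reflections, so Aut(C_4) ≅ D_4 of order 8.

8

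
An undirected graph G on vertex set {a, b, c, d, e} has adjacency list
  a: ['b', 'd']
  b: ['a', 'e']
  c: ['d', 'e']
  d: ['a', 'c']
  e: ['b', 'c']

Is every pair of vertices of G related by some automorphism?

Yes

Every vertex has degree 2 and the graph is connected, so G is the 5-cycle C_5. The automorphisms of the 5-cycle are exactly the symmetries of a regular 5-gon: the dihedral group D_5, |D_5| = 10. This group acts transitively on the 5 vertices.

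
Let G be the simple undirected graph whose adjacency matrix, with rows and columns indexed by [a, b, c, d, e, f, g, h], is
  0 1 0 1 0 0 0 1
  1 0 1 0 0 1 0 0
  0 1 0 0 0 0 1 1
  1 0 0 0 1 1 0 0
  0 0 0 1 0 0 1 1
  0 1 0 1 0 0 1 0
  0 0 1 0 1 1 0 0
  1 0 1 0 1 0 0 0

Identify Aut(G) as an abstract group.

G is 3-regular and bipartite on 2^3 = 8 vertices with girth 4; it is the hypercube graph Q_3. The symmetry group of the 3-cube is the hyperoctahedral group B_3 = Z_2 ≀ S_3, of order 2^3·3! = 48.

the hyperoctahedral group B_3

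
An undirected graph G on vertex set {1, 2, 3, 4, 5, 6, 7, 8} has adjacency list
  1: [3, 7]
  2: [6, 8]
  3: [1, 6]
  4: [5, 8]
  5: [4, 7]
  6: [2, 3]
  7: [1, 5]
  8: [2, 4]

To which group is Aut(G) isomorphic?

D_8

G is 2-regular and connected on 8 vertices, i.e. the cycle C_8. The automorphisms of the 8-cycle are exactly the symmetries of a regular 8-gon: the dihedral group D_8, |D_8| = 16.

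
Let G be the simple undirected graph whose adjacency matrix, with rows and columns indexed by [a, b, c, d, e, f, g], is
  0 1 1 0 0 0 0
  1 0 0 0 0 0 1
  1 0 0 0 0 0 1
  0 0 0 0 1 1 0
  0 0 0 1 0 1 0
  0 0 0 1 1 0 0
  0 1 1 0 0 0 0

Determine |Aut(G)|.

48

G has two connected components, {a, b, c, g} and {d, e, f}; each is 2-regular, so G = C_4 ⊔ C_3. No automorphism exchanges components of different sizes, hence Aut(G) is the direct product D_4 × D_3, order 48.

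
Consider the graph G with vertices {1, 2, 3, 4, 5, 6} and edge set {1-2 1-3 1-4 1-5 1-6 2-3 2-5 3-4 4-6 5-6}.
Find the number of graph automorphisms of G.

Vertex 1 is the unique vertex of degree 5; the remaining 5 vertices each have degree 3 and induce a cycle, so G is the wheel on 6 vertices with hub 1. Every automorphism fixes the hub and acts on the rim 5-cycle, so Aut(G) ≅ Aut(C_5) = D_5 of order 10.

10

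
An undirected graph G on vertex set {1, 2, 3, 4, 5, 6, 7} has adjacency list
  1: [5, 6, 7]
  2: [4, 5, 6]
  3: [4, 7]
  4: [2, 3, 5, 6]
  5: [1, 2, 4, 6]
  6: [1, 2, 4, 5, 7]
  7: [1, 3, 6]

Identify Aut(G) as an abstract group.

Degrees alone do not determine every vertex (e.g. 1 and 2 both have degree 3), but their neighbour-degree multisets differ: N(1) has degrees [3, 4, 5] while N(2) has degrees [4, 4, 5]. Repeating this refinement separates all vertices, so the only automorphism is the identity.

the trivial group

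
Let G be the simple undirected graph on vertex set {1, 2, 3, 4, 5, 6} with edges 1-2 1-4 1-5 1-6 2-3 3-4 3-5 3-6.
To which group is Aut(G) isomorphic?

The vertices split by degree into {1, 3} (degree 4) and {2, 4, 5, 6} (degree 2); every edge runs between the two parts, so G is the complete bipartite graph K_{2,4}. Automorphisms preserve the bipartition setwise (since the parts differ in size) and act as S_4 × S_2 within it; |Aut| = 48.

S_4 × S_2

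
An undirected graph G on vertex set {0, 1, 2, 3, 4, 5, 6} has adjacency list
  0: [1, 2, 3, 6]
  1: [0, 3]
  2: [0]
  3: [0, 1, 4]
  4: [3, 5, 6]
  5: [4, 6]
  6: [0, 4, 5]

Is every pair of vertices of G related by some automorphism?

No

Vertex 0 is the only vertex of degree 4, so every automorphism fixes it; G is not vertex-transitive.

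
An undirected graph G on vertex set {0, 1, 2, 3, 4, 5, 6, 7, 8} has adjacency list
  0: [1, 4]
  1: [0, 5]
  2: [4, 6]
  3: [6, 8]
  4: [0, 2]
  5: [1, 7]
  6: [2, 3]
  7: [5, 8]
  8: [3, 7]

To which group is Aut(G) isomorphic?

Every vertex has degree 2 and the graph is connected, so G is the 9-cycle C_9. The automorphisms of the 9-cycle are exactly the symmetries of a regular 9-gon: the dihedral group D_9, |D_9| = 18.

the dihedral group of order 18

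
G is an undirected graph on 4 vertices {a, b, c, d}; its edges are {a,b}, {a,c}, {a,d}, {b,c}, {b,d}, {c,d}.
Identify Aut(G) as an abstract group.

S_4

All 4 vertices are pairwise adjacent: G = K_4. Any permutation of the 4 vertices preserves K_4, so Aut(K_4) = S_4 of order 4! = 24.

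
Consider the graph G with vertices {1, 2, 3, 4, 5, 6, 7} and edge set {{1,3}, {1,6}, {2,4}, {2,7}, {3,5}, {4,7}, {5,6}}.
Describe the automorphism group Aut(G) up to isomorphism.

D_4 × D_3

G has two connected components, {1, 3, 5, 6} and {2, 4, 7}; each is 2-regular, so G = C_4 ⊔ C_3. The components are non-isomorphic (different sizes), so Aut(G) = Aut(C_4) × Aut(C_3) = D_4 × D_3 of order 8·6 = 48.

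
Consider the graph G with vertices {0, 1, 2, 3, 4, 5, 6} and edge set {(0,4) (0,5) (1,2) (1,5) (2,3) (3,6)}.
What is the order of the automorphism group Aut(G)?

The degree sequence is [2, 2, 2, 2, 1, 2, 1]; the two degree-1 vertices 4 and 6 are the ends of a path, so G = P_7. A path has exactly one nontrivial symmetry — reversal — giving Aut(G) of order 2.

2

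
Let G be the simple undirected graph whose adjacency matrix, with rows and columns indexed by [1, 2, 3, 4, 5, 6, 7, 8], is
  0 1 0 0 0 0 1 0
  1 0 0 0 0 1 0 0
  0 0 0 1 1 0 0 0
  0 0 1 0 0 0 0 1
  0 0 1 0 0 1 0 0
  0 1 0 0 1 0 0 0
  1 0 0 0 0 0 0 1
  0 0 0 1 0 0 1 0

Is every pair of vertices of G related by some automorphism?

Yes

G is 2-regular and connected on 8 vertices, i.e. the cycle C_8. The automorphisms of the 8-cycle are exactly the symmetries of a regular 8-gon: the dihedral group D_8, |D_8| = 16. Under this action every vertex can be carried to every other, so G is vertex-transitive.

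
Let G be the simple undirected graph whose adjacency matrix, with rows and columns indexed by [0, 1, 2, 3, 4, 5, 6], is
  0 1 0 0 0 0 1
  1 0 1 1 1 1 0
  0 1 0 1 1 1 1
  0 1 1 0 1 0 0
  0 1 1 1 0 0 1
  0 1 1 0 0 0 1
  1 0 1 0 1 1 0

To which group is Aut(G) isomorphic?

the trivial group

The degree sequence is [2, 5, 5, 3, 4, 3, 4]. Checking the degree-preserving permutations of the vertex set shows that none except the identity preserves every edge, so Aut(G) is trivial.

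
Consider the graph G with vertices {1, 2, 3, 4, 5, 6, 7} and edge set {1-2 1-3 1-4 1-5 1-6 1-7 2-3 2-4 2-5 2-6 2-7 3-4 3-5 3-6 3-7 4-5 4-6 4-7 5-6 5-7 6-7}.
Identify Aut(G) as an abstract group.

S_7

Every vertex has degree 6, so G is the complete graph K_7. Every bijection on the vertex set is an automorphism of K_7; hence Aut(K_7) ≅ S_7, order 5040.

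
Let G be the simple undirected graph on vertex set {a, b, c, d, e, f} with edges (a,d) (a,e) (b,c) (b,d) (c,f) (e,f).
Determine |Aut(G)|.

12

Every vertex has degree 2 and the graph is connected, so G is the 6-cycle C_6. C_6 has 6 rotations and 6 reflections, so Aut(C_6) ≅ D_6 of order 12.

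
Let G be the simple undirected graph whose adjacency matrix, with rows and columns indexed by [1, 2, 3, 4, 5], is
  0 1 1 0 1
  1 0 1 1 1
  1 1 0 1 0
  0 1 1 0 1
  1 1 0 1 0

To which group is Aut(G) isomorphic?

the dihedral group of order 8

Vertex 2 is the unique vertex of degree 4; the remaining 4 vertices each have degree 3 and induce a cycle, so G is the wheel on 5 vertices with hub 2. Every automorphism fixes the hub and acts on the rim 4-cycle, so Aut(G) ≅ Aut(C_4) = D_4 of order 8.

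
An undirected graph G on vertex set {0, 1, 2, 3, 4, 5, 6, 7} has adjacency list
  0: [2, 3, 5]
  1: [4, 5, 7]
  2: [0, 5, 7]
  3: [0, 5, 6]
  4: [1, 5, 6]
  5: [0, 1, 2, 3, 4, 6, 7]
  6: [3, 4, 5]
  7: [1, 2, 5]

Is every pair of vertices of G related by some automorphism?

No

Vertex 5 is the only vertex of degree 7, so every automorphism fixes it; G is not vertex-transitive.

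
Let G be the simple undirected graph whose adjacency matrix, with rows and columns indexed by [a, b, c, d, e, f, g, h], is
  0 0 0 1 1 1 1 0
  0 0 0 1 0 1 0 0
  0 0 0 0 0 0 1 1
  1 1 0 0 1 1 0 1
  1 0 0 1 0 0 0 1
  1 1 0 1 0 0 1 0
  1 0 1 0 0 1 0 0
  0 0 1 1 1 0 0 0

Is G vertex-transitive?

Vertex d is the only vertex of degree 5, so every automorphism fixes it; G is not vertex-transitive.

No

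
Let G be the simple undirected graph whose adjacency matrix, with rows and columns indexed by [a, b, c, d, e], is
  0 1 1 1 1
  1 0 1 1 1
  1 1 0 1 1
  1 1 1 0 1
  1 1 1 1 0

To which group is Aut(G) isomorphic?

All 5 vertices are pairwise adjacent: G = K_5. Every bijection on the vertex set is an automorphism of K_5; hence Aut(K_5) ≅ S_5, order 120.

the symmetric group on 5 letters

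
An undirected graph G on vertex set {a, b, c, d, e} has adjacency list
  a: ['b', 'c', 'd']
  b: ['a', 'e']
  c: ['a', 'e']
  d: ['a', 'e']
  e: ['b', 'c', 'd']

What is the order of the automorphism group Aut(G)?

The vertices split by degree into {a, e} (degree 3) and {b, c, d} (degree 2); every edge runs between the two parts, so G is the complete bipartite graph K_{2,3}. The parts have unequal sizes, so no automorphism swaps them; each part is permuted independently, giving S_3 × S_2 of order 3!·2! = 12.

12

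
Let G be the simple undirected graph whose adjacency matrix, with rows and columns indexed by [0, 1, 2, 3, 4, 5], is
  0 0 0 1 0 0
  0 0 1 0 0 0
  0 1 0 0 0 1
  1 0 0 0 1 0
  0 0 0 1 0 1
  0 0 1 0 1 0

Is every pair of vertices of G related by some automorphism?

No

Automorphisms preserve degree, but G has vertices of degree 1 and vertices of degree 2; no automorphism maps one to the other, so G is not vertex-transitive.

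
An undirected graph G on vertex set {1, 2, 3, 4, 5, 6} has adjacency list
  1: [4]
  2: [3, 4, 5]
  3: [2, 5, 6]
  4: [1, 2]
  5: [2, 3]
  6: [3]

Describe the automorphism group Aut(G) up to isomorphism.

Degrees alone do not determine every vertex (e.g. 1 and 6 both have degree 1), but their neighbour-degree multisets differ: N(1) has degrees [2] while N(6) has degrees [3]. Repeating this refinement separates all vertices, so the only automorphism is the identity.

{e}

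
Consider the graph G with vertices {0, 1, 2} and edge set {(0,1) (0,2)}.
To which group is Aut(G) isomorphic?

The degree sequence is [2, 1, 1]; the two degree-1 vertices 1 and 2 are the ends of a path, so G = P_3. The only nontrivial automorphism of a path is the end-to-end reflection, so Aut(G) ≅ Z_2.

C_2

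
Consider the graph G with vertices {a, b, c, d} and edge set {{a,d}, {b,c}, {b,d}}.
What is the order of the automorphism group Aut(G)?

2

The degree sequence is [1, 2, 1, 2]; the two degree-1 vertices a and c are the ends of a path, so G = P_4. The only nontrivial automorphism of a path is the end-to-end reflection, so Aut(G) ≅ Z_2.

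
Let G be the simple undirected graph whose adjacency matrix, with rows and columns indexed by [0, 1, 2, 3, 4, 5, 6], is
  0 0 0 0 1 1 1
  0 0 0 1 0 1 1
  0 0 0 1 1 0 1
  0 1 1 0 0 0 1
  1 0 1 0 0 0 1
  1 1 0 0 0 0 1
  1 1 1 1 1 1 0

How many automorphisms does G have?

Vertex 6 is the unique vertex of degree 6; the remaining 6 vertices each have degree 3 and induce a cycle, so G is the wheel on 7 vertices with hub 6. With the hub fixed, the remaining symmetry is that of the rim cycle C_6, giving the dihedral group D_6.

12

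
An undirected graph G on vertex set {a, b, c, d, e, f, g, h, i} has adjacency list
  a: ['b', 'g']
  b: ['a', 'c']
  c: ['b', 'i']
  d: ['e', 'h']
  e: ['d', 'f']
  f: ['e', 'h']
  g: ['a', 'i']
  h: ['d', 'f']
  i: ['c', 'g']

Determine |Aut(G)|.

G has two connected components, {a, b, c, g, i} and {d, e, f, h}; each is 2-regular, so G = C_5 ⊔ C_4. No automorphism exchanges components of different sizes, hence Aut(G) is the direct product D_4 × D_5, order 80.

80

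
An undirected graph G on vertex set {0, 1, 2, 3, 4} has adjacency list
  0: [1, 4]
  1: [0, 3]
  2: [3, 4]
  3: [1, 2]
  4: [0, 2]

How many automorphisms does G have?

10

Every vertex has degree 2 and the graph is connected, so G is the 5-cycle C_5. C_5 has 5 rotations and 5 reflections, so Aut(C_5) ≅ D_5 of order 10.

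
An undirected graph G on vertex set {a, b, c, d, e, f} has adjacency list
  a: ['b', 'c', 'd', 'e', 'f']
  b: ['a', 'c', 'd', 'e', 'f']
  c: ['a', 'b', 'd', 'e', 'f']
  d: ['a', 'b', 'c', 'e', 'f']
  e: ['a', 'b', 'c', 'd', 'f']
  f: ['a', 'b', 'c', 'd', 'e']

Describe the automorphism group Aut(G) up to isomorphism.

the symmetric group on 6 letters

All 6 vertices are pairwise adjacent: G = K_6. Any permutation of the 6 vertices preserves K_6, so Aut(K_6) = S_6 of order 6! = 720.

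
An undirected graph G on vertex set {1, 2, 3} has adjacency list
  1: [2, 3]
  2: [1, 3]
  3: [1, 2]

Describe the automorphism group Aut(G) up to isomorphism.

S_3

All 3 vertices are pairwise adjacent: G = K_3. Every bijection on the vertex set is an automorphism of K_3; hence Aut(K_3) ≅ S_3, order 6.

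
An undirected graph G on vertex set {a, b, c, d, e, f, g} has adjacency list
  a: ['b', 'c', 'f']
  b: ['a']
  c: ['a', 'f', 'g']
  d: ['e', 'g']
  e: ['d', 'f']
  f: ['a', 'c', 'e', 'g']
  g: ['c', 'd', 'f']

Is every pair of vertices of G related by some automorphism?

No

Vertex b is the only vertex of degree 1, so every automorphism fixes it; G is not vertex-transitive.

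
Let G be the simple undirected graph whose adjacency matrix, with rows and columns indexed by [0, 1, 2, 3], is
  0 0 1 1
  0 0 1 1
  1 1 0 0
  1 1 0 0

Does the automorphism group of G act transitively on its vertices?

Yes

G is 2-regular and bipartite on 2^2 = 4 vertices with girth 4; it is the hypercube graph Q_2. Aut(Q_2) consists of the signed permutations of the 2 coordinate axes: 2! permutations times 2^2 sign flips, so |Aut| = 2^2·2! = 8. Under this action every vertex can be carried to every other, so G is vertex-transitive.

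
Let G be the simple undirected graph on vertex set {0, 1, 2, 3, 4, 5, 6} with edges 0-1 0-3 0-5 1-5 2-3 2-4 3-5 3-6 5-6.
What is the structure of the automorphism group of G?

The degree sequence is [3, 2, 2, 4, 1, 4, 2]. Checking the degree-preserving permutations of the vertex set shows that none except the identity preserves every edge, so Aut(G) is trivial.

the trivial group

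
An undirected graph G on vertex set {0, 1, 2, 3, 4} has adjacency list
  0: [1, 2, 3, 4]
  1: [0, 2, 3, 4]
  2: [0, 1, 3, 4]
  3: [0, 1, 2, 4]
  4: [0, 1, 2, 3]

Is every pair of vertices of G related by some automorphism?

Yes

Every vertex has degree 4, so G is the complete graph K_5. Any permutation of the 5 vertices preserves K_5, so Aut(K_5) = S_5 of order 5! = 120. Under this action every vertex can be carried to every other, so G is vertex-transitive.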